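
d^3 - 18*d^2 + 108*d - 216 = (d - 6)^3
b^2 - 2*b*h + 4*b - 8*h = (b + 4)*(b - 2*h)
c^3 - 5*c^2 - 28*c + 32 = (c - 8)*(c - 1)*(c + 4)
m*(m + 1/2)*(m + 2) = m^3 + 5*m^2/2 + m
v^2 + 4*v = v*(v + 4)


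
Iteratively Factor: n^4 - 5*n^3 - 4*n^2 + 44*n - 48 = (n + 3)*(n^3 - 8*n^2 + 20*n - 16) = (n - 2)*(n + 3)*(n^2 - 6*n + 8) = (n - 2)^2*(n + 3)*(n - 4)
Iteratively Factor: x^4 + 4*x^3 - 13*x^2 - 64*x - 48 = (x - 4)*(x^3 + 8*x^2 + 19*x + 12) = (x - 4)*(x + 4)*(x^2 + 4*x + 3) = (x - 4)*(x + 3)*(x + 4)*(x + 1)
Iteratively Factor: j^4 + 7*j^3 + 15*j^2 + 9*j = (j)*(j^3 + 7*j^2 + 15*j + 9) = j*(j + 3)*(j^2 + 4*j + 3) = j*(j + 3)^2*(j + 1)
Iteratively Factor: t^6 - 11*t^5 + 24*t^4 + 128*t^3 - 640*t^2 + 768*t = (t - 3)*(t^5 - 8*t^4 + 128*t^2 - 256*t) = (t - 4)*(t - 3)*(t^4 - 4*t^3 - 16*t^2 + 64*t) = t*(t - 4)*(t - 3)*(t^3 - 4*t^2 - 16*t + 64) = t*(t - 4)^2*(t - 3)*(t^2 - 16) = t*(t - 4)^2*(t - 3)*(t + 4)*(t - 4)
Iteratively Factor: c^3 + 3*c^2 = (c)*(c^2 + 3*c) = c^2*(c + 3)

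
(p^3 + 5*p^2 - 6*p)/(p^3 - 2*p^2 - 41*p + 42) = p/(p - 7)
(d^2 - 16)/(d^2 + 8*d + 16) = (d - 4)/(d + 4)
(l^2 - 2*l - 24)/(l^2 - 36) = (l + 4)/(l + 6)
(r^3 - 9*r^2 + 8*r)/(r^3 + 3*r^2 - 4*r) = (r - 8)/(r + 4)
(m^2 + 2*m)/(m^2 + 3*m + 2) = m/(m + 1)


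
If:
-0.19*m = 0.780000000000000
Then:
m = -4.11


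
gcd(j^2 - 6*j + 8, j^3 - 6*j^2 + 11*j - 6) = j - 2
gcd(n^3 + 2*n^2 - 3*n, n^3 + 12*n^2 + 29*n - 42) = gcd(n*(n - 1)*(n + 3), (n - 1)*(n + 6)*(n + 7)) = n - 1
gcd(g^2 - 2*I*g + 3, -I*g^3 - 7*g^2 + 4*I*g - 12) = g + I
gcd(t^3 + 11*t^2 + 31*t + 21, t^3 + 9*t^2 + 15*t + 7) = t^2 + 8*t + 7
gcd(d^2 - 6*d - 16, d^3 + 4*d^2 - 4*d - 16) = d + 2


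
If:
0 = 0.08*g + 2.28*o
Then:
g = -28.5*o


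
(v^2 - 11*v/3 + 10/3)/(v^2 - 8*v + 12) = (v - 5/3)/(v - 6)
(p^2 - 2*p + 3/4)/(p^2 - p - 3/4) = (2*p - 1)/(2*p + 1)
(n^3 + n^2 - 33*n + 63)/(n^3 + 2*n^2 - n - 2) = (n^3 + n^2 - 33*n + 63)/(n^3 + 2*n^2 - n - 2)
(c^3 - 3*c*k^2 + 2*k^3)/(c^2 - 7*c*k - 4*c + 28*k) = (c^3 - 3*c*k^2 + 2*k^3)/(c^2 - 7*c*k - 4*c + 28*k)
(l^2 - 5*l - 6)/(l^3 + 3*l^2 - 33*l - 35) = (l - 6)/(l^2 + 2*l - 35)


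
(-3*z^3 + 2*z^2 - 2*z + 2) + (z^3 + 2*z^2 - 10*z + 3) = -2*z^3 + 4*z^2 - 12*z + 5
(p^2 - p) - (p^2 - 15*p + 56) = 14*p - 56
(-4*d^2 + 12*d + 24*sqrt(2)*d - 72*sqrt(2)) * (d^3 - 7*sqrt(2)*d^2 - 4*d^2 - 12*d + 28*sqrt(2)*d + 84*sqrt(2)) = -4*d^5 + 28*d^4 + 52*sqrt(2)*d^4 - 364*sqrt(2)*d^3 - 336*d^3 + 2208*d^2 + 1872*sqrt(2)*d - 12096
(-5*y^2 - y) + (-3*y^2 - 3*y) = -8*y^2 - 4*y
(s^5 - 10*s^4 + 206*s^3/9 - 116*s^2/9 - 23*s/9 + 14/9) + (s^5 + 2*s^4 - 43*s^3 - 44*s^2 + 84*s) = 2*s^5 - 8*s^4 - 181*s^3/9 - 512*s^2/9 + 733*s/9 + 14/9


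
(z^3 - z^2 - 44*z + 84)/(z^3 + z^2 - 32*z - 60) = (z^2 + 5*z - 14)/(z^2 + 7*z + 10)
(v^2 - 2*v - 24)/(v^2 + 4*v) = (v - 6)/v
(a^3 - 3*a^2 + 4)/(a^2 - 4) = (a^2 - a - 2)/(a + 2)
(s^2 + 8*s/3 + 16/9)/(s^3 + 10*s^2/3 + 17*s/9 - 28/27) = 3*(3*s + 4)/(9*s^2 + 18*s - 7)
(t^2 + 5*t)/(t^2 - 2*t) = (t + 5)/(t - 2)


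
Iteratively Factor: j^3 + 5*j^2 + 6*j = (j + 3)*(j^2 + 2*j) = (j + 2)*(j + 3)*(j)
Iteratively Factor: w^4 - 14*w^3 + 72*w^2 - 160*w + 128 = (w - 2)*(w^3 - 12*w^2 + 48*w - 64) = (w - 4)*(w - 2)*(w^2 - 8*w + 16) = (w - 4)^2*(w - 2)*(w - 4)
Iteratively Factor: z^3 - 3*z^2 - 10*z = (z - 5)*(z^2 + 2*z) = (z - 5)*(z + 2)*(z)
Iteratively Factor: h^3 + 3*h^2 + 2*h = (h + 1)*(h^2 + 2*h) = (h + 1)*(h + 2)*(h)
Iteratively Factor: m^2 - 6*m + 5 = (m - 5)*(m - 1)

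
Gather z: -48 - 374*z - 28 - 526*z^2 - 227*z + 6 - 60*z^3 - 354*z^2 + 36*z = -60*z^3 - 880*z^2 - 565*z - 70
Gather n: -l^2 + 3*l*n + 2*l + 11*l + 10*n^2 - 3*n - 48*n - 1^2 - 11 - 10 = -l^2 + 13*l + 10*n^2 + n*(3*l - 51) - 22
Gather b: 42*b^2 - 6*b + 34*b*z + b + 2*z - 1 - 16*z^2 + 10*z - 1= 42*b^2 + b*(34*z - 5) - 16*z^2 + 12*z - 2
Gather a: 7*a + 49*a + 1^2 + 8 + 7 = 56*a + 16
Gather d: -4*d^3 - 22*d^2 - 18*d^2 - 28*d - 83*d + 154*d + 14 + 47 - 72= -4*d^3 - 40*d^2 + 43*d - 11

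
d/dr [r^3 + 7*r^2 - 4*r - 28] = 3*r^2 + 14*r - 4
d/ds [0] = 0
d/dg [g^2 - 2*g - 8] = 2*g - 2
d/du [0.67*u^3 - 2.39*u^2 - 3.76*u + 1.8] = 2.01*u^2 - 4.78*u - 3.76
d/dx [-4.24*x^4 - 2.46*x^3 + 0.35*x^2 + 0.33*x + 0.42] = -16.96*x^3 - 7.38*x^2 + 0.7*x + 0.33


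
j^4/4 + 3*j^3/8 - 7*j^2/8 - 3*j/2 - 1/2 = (j/4 + 1/4)*(j - 2)*(j + 1/2)*(j + 2)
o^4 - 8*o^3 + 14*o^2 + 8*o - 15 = (o - 5)*(o - 3)*(o - 1)*(o + 1)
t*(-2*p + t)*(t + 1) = -2*p*t^2 - 2*p*t + t^3 + t^2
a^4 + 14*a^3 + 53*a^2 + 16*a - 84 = (a - 1)*(a + 2)*(a + 6)*(a + 7)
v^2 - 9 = (v - 3)*(v + 3)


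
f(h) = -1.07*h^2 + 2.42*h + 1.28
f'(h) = 2.42 - 2.14*h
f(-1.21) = -3.21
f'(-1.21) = 5.01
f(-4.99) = -37.44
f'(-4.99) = 13.10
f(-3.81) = -23.47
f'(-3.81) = 10.57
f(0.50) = 2.22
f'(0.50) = 1.35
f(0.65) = 2.40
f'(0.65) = 1.03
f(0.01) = 1.30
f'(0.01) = 2.40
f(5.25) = -15.51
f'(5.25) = -8.82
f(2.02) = 1.80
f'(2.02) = -1.90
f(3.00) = -1.09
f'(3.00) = -4.00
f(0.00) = 1.28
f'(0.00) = 2.42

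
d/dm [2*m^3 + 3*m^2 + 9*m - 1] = 6*m^2 + 6*m + 9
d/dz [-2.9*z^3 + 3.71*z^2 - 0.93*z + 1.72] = -8.7*z^2 + 7.42*z - 0.93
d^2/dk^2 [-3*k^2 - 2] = -6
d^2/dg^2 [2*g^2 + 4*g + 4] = 4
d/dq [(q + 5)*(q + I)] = 2*q + 5 + I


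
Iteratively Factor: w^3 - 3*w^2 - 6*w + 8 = (w - 1)*(w^2 - 2*w - 8) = (w - 4)*(w - 1)*(w + 2)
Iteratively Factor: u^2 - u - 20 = (u + 4)*(u - 5)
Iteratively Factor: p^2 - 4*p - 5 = (p - 5)*(p + 1)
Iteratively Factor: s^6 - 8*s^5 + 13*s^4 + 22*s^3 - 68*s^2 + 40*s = (s - 2)*(s^5 - 6*s^4 + s^3 + 24*s^2 - 20*s) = s*(s - 2)*(s^4 - 6*s^3 + s^2 + 24*s - 20) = s*(s - 2)^2*(s^3 - 4*s^2 - 7*s + 10) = s*(s - 5)*(s - 2)^2*(s^2 + s - 2) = s*(s - 5)*(s - 2)^2*(s + 2)*(s - 1)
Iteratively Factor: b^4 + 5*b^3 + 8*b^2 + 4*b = (b)*(b^3 + 5*b^2 + 8*b + 4) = b*(b + 2)*(b^2 + 3*b + 2) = b*(b + 1)*(b + 2)*(b + 2)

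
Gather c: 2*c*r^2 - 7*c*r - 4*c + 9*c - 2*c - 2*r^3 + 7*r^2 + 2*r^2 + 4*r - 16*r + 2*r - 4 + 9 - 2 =c*(2*r^2 - 7*r + 3) - 2*r^3 + 9*r^2 - 10*r + 3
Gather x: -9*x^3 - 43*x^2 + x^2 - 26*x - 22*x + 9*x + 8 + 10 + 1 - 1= -9*x^3 - 42*x^2 - 39*x + 18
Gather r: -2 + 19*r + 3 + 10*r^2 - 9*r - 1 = 10*r^2 + 10*r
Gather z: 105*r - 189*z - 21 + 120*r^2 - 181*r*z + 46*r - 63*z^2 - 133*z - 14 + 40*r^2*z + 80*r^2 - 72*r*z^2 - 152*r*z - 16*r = 200*r^2 + 135*r + z^2*(-72*r - 63) + z*(40*r^2 - 333*r - 322) - 35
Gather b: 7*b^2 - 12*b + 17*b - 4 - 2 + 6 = 7*b^2 + 5*b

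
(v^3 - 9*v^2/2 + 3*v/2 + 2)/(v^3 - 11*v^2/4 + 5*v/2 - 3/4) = 2*(2*v^2 - 7*v - 4)/(4*v^2 - 7*v + 3)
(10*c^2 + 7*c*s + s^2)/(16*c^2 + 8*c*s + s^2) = (10*c^2 + 7*c*s + s^2)/(16*c^2 + 8*c*s + s^2)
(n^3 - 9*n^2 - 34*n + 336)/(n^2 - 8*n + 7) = (n^2 - 2*n - 48)/(n - 1)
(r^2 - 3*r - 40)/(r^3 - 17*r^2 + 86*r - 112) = (r + 5)/(r^2 - 9*r + 14)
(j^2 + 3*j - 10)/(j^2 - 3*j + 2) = (j + 5)/(j - 1)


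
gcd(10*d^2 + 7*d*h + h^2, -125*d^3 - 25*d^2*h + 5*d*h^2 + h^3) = 5*d + h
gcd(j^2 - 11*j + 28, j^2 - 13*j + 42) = j - 7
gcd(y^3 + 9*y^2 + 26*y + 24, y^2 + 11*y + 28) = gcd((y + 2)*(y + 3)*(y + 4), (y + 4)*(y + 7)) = y + 4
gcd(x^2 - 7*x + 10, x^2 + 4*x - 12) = x - 2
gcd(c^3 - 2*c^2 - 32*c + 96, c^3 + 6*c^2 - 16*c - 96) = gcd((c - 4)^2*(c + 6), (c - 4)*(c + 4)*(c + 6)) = c^2 + 2*c - 24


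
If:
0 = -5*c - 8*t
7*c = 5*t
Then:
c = 0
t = 0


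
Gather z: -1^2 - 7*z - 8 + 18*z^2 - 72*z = 18*z^2 - 79*z - 9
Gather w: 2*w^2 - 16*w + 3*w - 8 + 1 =2*w^2 - 13*w - 7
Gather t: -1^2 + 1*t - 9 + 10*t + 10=11*t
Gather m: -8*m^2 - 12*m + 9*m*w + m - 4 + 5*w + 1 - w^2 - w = -8*m^2 + m*(9*w - 11) - w^2 + 4*w - 3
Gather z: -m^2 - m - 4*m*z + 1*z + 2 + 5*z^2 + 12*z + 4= -m^2 - m + 5*z^2 + z*(13 - 4*m) + 6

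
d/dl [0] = 0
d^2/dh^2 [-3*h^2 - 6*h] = -6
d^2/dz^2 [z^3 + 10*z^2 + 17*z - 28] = 6*z + 20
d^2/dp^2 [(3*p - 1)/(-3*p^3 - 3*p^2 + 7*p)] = 2*(-81*p^5 - 27*p^4 - 18*p^3 - 36*p^2 - 63*p + 49)/(p^3*(27*p^6 + 81*p^5 - 108*p^4 - 351*p^3 + 252*p^2 + 441*p - 343))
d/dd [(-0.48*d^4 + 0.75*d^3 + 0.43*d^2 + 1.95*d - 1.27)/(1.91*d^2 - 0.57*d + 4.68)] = (-1.8336*d^5 + 2.2533*d^4 - 9.8406*d^3 + 6.5604*d^2 + 8.8762*d + 8.4021)/(3.6481*d^4 - 2.1774*d^3 + 18.2025*d^2 - 5.3352*d + 21.9024)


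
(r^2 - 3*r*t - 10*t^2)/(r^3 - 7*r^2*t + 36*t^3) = (r - 5*t)/(r^2 - 9*r*t + 18*t^2)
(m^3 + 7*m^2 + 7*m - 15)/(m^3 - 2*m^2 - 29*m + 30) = (m + 3)/(m - 6)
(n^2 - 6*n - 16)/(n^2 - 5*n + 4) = (n^2 - 6*n - 16)/(n^2 - 5*n + 4)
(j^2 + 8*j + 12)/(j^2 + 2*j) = (j + 6)/j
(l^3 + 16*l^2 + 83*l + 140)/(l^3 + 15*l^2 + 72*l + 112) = (l + 5)/(l + 4)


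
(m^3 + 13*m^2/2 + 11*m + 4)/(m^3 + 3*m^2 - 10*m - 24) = (m + 1/2)/(m - 3)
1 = 1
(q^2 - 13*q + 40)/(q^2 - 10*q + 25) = (q - 8)/(q - 5)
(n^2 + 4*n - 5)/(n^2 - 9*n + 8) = (n + 5)/(n - 8)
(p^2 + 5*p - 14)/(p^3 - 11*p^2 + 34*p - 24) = (p^2 + 5*p - 14)/(p^3 - 11*p^2 + 34*p - 24)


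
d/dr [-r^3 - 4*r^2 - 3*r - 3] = -3*r^2 - 8*r - 3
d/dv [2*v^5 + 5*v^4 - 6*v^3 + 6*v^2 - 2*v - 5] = 10*v^4 + 20*v^3 - 18*v^2 + 12*v - 2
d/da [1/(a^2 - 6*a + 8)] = 2*(3 - a)/(a^2 - 6*a + 8)^2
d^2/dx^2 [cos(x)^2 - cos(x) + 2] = cos(x) - 2*cos(2*x)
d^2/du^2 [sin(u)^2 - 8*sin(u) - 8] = 8*sin(u) + 2*cos(2*u)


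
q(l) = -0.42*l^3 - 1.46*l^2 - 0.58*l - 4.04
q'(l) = -1.26*l^2 - 2.92*l - 0.58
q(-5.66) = 28.63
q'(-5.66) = -24.42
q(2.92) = -28.64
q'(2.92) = -19.85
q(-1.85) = -5.30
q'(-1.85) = 0.51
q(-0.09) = -4.00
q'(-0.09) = -0.33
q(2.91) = -28.44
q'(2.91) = -19.75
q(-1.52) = -5.06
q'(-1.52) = 0.95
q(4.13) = -60.93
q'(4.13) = -34.13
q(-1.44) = -4.98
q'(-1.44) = 1.01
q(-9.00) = 189.10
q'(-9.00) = -76.36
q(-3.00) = -4.10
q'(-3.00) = -3.16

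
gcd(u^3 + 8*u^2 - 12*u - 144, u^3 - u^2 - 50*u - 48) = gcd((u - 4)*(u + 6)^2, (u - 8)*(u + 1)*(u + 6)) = u + 6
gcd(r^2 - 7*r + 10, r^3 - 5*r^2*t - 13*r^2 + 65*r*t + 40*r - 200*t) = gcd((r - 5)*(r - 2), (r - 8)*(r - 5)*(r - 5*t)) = r - 5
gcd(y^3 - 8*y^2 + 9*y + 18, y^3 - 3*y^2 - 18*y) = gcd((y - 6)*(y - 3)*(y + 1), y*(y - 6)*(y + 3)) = y - 6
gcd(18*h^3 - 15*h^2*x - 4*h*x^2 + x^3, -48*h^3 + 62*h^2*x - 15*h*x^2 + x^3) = 6*h^2 - 7*h*x + x^2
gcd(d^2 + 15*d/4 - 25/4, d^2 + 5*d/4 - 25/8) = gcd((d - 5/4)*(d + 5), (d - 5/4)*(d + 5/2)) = d - 5/4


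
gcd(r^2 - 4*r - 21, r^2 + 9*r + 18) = r + 3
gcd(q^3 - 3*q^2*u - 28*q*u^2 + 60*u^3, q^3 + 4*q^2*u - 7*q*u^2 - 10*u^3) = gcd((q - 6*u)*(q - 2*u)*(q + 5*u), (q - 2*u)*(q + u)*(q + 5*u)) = q^2 + 3*q*u - 10*u^2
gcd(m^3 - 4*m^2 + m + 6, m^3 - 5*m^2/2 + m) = m - 2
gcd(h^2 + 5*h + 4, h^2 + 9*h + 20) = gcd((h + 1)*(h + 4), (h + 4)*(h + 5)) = h + 4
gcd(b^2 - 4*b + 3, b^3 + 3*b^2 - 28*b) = 1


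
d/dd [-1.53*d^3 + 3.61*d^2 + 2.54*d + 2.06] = -4.59*d^2 + 7.22*d + 2.54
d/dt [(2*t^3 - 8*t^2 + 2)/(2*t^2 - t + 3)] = 2*(2*t^4 - 2*t^3 + 13*t^2 - 28*t + 1)/(4*t^4 - 4*t^3 + 13*t^2 - 6*t + 9)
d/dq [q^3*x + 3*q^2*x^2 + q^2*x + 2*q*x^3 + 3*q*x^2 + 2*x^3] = x*(3*q^2 + 6*q*x + 2*q + 2*x^2 + 3*x)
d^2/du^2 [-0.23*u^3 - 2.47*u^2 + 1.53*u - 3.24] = -1.38*u - 4.94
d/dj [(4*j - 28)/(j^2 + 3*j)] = 4*(-j^2 + 14*j + 21)/(j^2*(j^2 + 6*j + 9))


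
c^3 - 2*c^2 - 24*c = c*(c - 6)*(c + 4)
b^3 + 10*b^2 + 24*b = b*(b + 4)*(b + 6)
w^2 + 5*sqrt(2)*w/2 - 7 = (w - sqrt(2))*(w + 7*sqrt(2)/2)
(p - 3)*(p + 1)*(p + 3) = p^3 + p^2 - 9*p - 9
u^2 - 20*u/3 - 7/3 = (u - 7)*(u + 1/3)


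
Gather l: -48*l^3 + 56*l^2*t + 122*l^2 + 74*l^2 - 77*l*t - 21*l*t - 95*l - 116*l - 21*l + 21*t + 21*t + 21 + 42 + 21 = -48*l^3 + l^2*(56*t + 196) + l*(-98*t - 232) + 42*t + 84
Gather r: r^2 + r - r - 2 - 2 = r^2 - 4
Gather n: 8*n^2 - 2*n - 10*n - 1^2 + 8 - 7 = 8*n^2 - 12*n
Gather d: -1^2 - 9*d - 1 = -9*d - 2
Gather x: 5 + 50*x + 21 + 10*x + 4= 60*x + 30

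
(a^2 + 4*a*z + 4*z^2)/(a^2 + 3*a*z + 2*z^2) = (a + 2*z)/(a + z)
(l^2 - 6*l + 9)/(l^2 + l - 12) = (l - 3)/(l + 4)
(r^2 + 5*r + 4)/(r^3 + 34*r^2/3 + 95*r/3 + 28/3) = 3*(r + 1)/(3*r^2 + 22*r + 7)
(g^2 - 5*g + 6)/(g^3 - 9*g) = (g - 2)/(g*(g + 3))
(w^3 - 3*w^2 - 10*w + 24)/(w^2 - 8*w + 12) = (w^2 - w - 12)/(w - 6)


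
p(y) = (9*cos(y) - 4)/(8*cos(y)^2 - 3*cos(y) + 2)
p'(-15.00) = -0.69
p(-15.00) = -1.22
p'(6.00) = 0.01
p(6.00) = 0.71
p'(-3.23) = 0.07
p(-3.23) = -1.00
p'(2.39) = 0.76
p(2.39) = -1.25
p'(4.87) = 4.73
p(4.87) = -1.50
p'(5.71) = 0.18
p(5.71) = 0.69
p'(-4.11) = 1.12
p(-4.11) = -1.45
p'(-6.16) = 0.00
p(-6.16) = 0.71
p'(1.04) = -2.68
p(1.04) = 0.22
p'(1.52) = -2.59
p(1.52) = -1.90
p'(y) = (16*sin(y)*cos(y) - 3*sin(y))*(9*cos(y) - 4)/(8*cos(y)^2 - 3*cos(y) + 2)^2 - 9*sin(y)/(8*cos(y)^2 - 3*cos(y) + 2)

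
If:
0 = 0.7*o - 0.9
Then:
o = 1.29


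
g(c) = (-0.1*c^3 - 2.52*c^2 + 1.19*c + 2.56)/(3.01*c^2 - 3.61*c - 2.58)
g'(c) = (3.61 - 6.02*c)*(-0.1*c^3 - 2.52*c^2 + 1.19*c + 2.56)/(3.01*c^2 - 3.61*c - 2.58)^2 + (-0.3*c^2 - 5.04*c + 1.19)/(3.01*c^2 - 3.61*c - 2.58) = (-0.301*c^4 + 0.722*c^3 + 6.2893*c^2 - 2.408*c + 6.1714)/(9.0601*c^4 - 21.7322*c^3 - 2.4995*c^2 + 18.6276*c + 6.6564)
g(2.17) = -2.06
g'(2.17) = 2.21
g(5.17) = -1.22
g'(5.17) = 0.01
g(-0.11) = -1.12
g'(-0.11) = 1.41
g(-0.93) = -0.19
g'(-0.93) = 1.14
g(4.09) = -1.26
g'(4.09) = 0.06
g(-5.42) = -0.59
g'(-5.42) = -0.02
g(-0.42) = -3.05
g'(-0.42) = 28.99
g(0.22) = -0.84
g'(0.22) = 0.57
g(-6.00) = -0.58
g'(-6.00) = -0.02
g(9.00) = -1.26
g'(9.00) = -0.02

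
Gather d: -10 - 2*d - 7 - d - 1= -3*d - 18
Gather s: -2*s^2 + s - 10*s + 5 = -2*s^2 - 9*s + 5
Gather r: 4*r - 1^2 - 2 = 4*r - 3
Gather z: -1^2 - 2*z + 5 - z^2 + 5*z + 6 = -z^2 + 3*z + 10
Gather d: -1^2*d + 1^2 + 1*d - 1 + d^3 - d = d^3 - d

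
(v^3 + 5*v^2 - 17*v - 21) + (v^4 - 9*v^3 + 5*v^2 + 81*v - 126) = v^4 - 8*v^3 + 10*v^2 + 64*v - 147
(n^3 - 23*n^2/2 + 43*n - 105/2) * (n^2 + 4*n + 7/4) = n^5 - 15*n^4/2 - 5*n^3/4 + 795*n^2/8 - 539*n/4 - 735/8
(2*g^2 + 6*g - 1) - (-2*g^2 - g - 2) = 4*g^2 + 7*g + 1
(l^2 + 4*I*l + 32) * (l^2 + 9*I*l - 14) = l^4 + 13*I*l^3 - 18*l^2 + 232*I*l - 448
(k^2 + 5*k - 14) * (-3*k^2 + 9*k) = -3*k^4 - 6*k^3 + 87*k^2 - 126*k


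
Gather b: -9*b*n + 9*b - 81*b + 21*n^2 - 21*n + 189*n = b*(-9*n - 72) + 21*n^2 + 168*n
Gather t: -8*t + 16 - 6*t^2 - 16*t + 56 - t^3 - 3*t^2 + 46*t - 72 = -t^3 - 9*t^2 + 22*t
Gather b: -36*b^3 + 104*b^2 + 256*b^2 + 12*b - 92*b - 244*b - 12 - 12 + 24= -36*b^3 + 360*b^2 - 324*b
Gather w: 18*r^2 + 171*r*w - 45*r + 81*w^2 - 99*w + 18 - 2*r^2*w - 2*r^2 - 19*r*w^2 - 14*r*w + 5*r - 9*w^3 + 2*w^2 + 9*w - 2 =16*r^2 - 40*r - 9*w^3 + w^2*(83 - 19*r) + w*(-2*r^2 + 157*r - 90) + 16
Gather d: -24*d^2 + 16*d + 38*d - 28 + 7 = -24*d^2 + 54*d - 21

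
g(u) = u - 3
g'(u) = 1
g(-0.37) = -3.37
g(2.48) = -0.52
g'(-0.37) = 1.00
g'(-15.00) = 1.00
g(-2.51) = -5.51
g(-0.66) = -3.66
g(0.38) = -2.62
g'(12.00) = 1.00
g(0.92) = -2.08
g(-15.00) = -18.00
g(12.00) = 9.00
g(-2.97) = -5.97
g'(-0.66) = 1.00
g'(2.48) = 1.00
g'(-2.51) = 1.00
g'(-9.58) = 1.00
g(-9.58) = -12.58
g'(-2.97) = 1.00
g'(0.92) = 1.00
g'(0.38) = 1.00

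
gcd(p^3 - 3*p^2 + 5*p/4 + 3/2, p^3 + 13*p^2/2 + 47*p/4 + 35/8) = p + 1/2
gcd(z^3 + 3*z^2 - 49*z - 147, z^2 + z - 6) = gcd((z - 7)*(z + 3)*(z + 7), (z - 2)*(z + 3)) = z + 3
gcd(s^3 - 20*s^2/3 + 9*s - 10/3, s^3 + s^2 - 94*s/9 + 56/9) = s - 2/3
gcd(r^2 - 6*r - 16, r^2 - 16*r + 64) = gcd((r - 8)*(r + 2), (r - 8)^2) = r - 8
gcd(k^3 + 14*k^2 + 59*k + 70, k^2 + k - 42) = k + 7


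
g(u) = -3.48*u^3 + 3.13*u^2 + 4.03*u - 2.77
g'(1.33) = -6.11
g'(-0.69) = -5.26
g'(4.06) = -142.64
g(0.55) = -0.19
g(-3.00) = 107.27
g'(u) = -10.44*u^2 + 6.26*u + 4.03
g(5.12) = -367.16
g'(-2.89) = -101.26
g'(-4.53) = -238.57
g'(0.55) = 4.31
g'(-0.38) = 0.14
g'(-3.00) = -108.71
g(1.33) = -0.06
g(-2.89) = 95.72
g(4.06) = -167.71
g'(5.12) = -237.60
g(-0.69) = -2.92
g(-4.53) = 366.70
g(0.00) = -2.77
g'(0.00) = 4.03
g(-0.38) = -3.66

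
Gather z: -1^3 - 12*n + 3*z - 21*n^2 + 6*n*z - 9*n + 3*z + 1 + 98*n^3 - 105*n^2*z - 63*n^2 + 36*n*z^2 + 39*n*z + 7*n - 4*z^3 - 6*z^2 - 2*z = 98*n^3 - 84*n^2 - 14*n - 4*z^3 + z^2*(36*n - 6) + z*(-105*n^2 + 45*n + 4)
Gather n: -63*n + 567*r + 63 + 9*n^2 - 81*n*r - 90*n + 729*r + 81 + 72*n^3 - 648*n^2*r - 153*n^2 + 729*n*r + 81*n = 72*n^3 + n^2*(-648*r - 144) + n*(648*r - 72) + 1296*r + 144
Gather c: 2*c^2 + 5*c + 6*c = 2*c^2 + 11*c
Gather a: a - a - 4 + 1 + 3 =0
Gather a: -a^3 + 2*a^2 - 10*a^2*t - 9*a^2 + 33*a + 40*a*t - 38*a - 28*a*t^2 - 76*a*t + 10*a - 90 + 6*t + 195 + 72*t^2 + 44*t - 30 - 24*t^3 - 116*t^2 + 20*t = -a^3 + a^2*(-10*t - 7) + a*(-28*t^2 - 36*t + 5) - 24*t^3 - 44*t^2 + 70*t + 75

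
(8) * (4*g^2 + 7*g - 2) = 32*g^2 + 56*g - 16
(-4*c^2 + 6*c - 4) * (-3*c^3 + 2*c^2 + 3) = 12*c^5 - 26*c^4 + 24*c^3 - 20*c^2 + 18*c - 12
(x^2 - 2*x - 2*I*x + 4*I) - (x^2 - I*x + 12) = -2*x - I*x - 12 + 4*I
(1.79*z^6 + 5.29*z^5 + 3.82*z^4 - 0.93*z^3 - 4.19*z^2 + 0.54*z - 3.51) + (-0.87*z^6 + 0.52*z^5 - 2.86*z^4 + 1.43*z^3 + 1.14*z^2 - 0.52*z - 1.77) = 0.92*z^6 + 5.81*z^5 + 0.96*z^4 + 0.5*z^3 - 3.05*z^2 + 0.02*z - 5.28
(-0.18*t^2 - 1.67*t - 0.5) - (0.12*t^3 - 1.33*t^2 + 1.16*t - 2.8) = -0.12*t^3 + 1.15*t^2 - 2.83*t + 2.3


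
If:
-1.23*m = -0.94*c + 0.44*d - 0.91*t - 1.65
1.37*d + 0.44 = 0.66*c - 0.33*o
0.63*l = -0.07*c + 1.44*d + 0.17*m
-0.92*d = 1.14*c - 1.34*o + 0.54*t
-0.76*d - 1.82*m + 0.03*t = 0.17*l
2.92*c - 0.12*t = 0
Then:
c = -0.07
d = -0.15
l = -0.31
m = 0.06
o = -0.86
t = -1.73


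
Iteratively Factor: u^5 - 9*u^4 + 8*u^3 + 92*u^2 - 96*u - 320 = (u + 2)*(u^4 - 11*u^3 + 30*u^2 + 32*u - 160) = (u - 4)*(u + 2)*(u^3 - 7*u^2 + 2*u + 40) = (u - 4)^2*(u + 2)*(u^2 - 3*u - 10) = (u - 5)*(u - 4)^2*(u + 2)*(u + 2)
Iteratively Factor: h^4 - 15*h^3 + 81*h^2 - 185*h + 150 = (h - 5)*(h^3 - 10*h^2 + 31*h - 30) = (h - 5)^2*(h^2 - 5*h + 6) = (h - 5)^2*(h - 2)*(h - 3)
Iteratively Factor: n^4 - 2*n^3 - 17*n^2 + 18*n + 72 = (n + 2)*(n^3 - 4*n^2 - 9*n + 36) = (n - 3)*(n + 2)*(n^2 - n - 12) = (n - 3)*(n + 2)*(n + 3)*(n - 4)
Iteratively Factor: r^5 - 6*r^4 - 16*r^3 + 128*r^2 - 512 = (r - 4)*(r^4 - 2*r^3 - 24*r^2 + 32*r + 128) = (r - 4)*(r + 2)*(r^3 - 4*r^2 - 16*r + 64) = (r - 4)*(r + 2)*(r + 4)*(r^2 - 8*r + 16) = (r - 4)^2*(r + 2)*(r + 4)*(r - 4)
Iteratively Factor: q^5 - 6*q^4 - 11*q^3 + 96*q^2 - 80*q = (q - 5)*(q^4 - q^3 - 16*q^2 + 16*q) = (q - 5)*(q + 4)*(q^3 - 5*q^2 + 4*q) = (q - 5)*(q - 1)*(q + 4)*(q^2 - 4*q) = q*(q - 5)*(q - 1)*(q + 4)*(q - 4)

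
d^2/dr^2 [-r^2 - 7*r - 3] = -2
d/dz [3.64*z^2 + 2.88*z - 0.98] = 7.28*z + 2.88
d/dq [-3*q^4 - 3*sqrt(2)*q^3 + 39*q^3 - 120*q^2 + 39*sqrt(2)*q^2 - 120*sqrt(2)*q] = -12*q^3 - 9*sqrt(2)*q^2 + 117*q^2 - 240*q + 78*sqrt(2)*q - 120*sqrt(2)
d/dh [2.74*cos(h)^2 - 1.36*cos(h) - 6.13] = (1.36 - 5.48*cos(h))*sin(h)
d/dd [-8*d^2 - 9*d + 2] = -16*d - 9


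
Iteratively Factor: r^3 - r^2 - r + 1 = (r + 1)*(r^2 - 2*r + 1) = (r - 1)*(r + 1)*(r - 1)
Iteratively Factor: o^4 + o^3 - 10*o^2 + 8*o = (o - 2)*(o^3 + 3*o^2 - 4*o) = (o - 2)*(o - 1)*(o^2 + 4*o) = o*(o - 2)*(o - 1)*(o + 4)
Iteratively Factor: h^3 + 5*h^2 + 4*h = (h + 1)*(h^2 + 4*h) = (h + 1)*(h + 4)*(h)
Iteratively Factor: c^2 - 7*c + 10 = (c - 5)*(c - 2)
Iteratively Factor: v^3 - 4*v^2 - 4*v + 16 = (v - 4)*(v^2 - 4) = (v - 4)*(v - 2)*(v + 2)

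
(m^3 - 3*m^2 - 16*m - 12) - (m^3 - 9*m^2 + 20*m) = 6*m^2 - 36*m - 12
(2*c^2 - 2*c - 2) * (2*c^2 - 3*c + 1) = 4*c^4 - 10*c^3 + 4*c^2 + 4*c - 2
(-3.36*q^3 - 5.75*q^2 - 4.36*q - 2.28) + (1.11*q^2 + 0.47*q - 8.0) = -3.36*q^3 - 4.64*q^2 - 3.89*q - 10.28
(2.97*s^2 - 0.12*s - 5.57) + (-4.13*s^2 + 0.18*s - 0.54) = -1.16*s^2 + 0.06*s - 6.11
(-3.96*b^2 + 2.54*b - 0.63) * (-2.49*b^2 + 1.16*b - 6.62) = 9.8604*b^4 - 10.9182*b^3 + 30.7303*b^2 - 17.5456*b + 4.1706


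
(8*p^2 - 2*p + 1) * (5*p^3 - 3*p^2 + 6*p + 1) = 40*p^5 - 34*p^4 + 59*p^3 - 7*p^2 + 4*p + 1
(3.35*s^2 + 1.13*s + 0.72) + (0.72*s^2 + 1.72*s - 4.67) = 4.07*s^2 + 2.85*s - 3.95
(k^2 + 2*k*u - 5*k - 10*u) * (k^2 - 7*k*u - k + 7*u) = k^4 - 5*k^3*u - 6*k^3 - 14*k^2*u^2 + 30*k^2*u + 5*k^2 + 84*k*u^2 - 25*k*u - 70*u^2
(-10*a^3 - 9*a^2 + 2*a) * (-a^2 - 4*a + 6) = 10*a^5 + 49*a^4 - 26*a^3 - 62*a^2 + 12*a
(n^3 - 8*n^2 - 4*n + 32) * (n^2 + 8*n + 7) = n^5 - 61*n^3 - 56*n^2 + 228*n + 224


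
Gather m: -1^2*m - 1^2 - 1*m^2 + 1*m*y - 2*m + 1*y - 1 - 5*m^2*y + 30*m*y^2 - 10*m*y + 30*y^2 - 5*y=m^2*(-5*y - 1) + m*(30*y^2 - 9*y - 3) + 30*y^2 - 4*y - 2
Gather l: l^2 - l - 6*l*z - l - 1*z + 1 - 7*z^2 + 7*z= l^2 + l*(-6*z - 2) - 7*z^2 + 6*z + 1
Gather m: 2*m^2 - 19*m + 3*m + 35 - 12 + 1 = 2*m^2 - 16*m + 24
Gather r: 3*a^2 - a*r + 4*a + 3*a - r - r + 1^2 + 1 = 3*a^2 + 7*a + r*(-a - 2) + 2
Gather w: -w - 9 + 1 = -w - 8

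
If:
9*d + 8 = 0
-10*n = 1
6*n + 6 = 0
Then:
No Solution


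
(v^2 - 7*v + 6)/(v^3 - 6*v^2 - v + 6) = 1/(v + 1)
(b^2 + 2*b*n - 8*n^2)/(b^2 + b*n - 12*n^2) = (b - 2*n)/(b - 3*n)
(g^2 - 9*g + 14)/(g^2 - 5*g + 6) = (g - 7)/(g - 3)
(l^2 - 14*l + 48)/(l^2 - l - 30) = (l - 8)/(l + 5)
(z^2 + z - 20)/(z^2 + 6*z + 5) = (z - 4)/(z + 1)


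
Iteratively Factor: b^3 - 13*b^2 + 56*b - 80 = (b - 4)*(b^2 - 9*b + 20) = (b - 4)^2*(b - 5)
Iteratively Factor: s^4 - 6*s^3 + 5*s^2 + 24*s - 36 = (s - 2)*(s^3 - 4*s^2 - 3*s + 18) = (s - 2)*(s + 2)*(s^2 - 6*s + 9) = (s - 3)*(s - 2)*(s + 2)*(s - 3)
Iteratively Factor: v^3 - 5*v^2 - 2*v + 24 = (v + 2)*(v^2 - 7*v + 12) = (v - 3)*(v + 2)*(v - 4)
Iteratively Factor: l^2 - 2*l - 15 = (l + 3)*(l - 5)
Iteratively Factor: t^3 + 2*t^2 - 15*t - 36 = (t + 3)*(t^2 - t - 12) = (t + 3)^2*(t - 4)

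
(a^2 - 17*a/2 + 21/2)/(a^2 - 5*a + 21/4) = 2*(a - 7)/(2*a - 7)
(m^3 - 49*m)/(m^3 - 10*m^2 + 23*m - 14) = m*(m + 7)/(m^2 - 3*m + 2)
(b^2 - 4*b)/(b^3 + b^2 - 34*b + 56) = b/(b^2 + 5*b - 14)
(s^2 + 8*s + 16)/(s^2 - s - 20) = (s + 4)/(s - 5)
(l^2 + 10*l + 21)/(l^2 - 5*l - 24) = (l + 7)/(l - 8)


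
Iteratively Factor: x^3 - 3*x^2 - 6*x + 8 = (x + 2)*(x^2 - 5*x + 4) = (x - 1)*(x + 2)*(x - 4)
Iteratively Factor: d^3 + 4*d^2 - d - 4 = (d + 4)*(d^2 - 1) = (d + 1)*(d + 4)*(d - 1)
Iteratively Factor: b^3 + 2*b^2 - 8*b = (b + 4)*(b^2 - 2*b) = b*(b + 4)*(b - 2)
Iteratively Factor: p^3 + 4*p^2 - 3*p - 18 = (p + 3)*(p^2 + p - 6) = (p - 2)*(p + 3)*(p + 3)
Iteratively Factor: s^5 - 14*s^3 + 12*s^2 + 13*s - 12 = (s - 1)*(s^4 + s^3 - 13*s^2 - s + 12) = (s - 1)*(s + 4)*(s^3 - 3*s^2 - s + 3) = (s - 1)*(s + 1)*(s + 4)*(s^2 - 4*s + 3) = (s - 3)*(s - 1)*(s + 1)*(s + 4)*(s - 1)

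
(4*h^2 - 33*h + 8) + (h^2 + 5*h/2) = 5*h^2 - 61*h/2 + 8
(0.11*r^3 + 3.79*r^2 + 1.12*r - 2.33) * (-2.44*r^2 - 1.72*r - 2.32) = -0.2684*r^5 - 9.4368*r^4 - 9.5068*r^3 - 5.034*r^2 + 1.4092*r + 5.4056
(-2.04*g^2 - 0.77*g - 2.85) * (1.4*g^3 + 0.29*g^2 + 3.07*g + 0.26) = -2.856*g^5 - 1.6696*g^4 - 10.4761*g^3 - 3.7208*g^2 - 8.9497*g - 0.741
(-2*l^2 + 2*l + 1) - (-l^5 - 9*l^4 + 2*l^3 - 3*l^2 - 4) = l^5 + 9*l^4 - 2*l^3 + l^2 + 2*l + 5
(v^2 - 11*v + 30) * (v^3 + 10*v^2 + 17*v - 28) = v^5 - v^4 - 63*v^3 + 85*v^2 + 818*v - 840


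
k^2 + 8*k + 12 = (k + 2)*(k + 6)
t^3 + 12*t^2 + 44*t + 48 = (t + 2)*(t + 4)*(t + 6)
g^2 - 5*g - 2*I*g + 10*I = (g - 5)*(g - 2*I)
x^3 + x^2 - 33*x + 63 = (x - 3)^2*(x + 7)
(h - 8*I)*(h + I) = h^2 - 7*I*h + 8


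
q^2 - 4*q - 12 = (q - 6)*(q + 2)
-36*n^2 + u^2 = (-6*n + u)*(6*n + u)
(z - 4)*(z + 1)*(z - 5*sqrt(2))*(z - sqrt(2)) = z^4 - 6*sqrt(2)*z^3 - 3*z^3 + 6*z^2 + 18*sqrt(2)*z^2 - 30*z + 24*sqrt(2)*z - 40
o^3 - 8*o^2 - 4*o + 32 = (o - 8)*(o - 2)*(o + 2)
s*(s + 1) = s^2 + s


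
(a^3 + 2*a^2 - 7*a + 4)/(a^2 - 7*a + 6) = (a^2 + 3*a - 4)/(a - 6)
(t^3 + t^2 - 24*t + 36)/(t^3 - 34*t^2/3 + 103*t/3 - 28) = 3*(t^2 + 4*t - 12)/(3*t^2 - 25*t + 28)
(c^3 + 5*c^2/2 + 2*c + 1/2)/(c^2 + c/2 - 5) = (2*c^3 + 5*c^2 + 4*c + 1)/(2*c^2 + c - 10)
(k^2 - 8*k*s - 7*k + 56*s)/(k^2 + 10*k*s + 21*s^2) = (k^2 - 8*k*s - 7*k + 56*s)/(k^2 + 10*k*s + 21*s^2)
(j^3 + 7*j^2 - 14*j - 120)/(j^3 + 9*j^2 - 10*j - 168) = (j + 5)/(j + 7)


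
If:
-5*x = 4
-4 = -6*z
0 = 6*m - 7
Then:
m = 7/6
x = -4/5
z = 2/3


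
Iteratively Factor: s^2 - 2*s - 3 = (s + 1)*(s - 3)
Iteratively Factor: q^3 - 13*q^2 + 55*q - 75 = (q - 3)*(q^2 - 10*q + 25) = (q - 5)*(q - 3)*(q - 5)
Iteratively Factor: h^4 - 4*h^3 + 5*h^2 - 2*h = (h - 1)*(h^3 - 3*h^2 + 2*h) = (h - 1)^2*(h^2 - 2*h) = h*(h - 1)^2*(h - 2)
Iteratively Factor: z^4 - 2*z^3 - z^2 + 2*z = (z - 2)*(z^3 - z) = (z - 2)*(z + 1)*(z^2 - z) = (z - 2)*(z - 1)*(z + 1)*(z)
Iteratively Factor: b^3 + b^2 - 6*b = (b)*(b^2 + b - 6) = b*(b - 2)*(b + 3)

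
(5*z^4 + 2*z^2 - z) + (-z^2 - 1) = 5*z^4 + z^2 - z - 1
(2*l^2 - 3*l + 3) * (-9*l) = -18*l^3 + 27*l^2 - 27*l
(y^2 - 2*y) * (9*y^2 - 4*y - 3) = 9*y^4 - 22*y^3 + 5*y^2 + 6*y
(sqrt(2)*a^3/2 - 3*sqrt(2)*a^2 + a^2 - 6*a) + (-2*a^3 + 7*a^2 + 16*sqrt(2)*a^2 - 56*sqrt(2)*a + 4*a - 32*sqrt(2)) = -2*a^3 + sqrt(2)*a^3/2 + 8*a^2 + 13*sqrt(2)*a^2 - 56*sqrt(2)*a - 2*a - 32*sqrt(2)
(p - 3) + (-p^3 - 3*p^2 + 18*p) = -p^3 - 3*p^2 + 19*p - 3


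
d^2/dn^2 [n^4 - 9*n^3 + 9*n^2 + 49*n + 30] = 12*n^2 - 54*n + 18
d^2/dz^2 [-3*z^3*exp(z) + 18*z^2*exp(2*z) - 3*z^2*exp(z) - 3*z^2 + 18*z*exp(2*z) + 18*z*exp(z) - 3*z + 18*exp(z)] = -3*z^3*exp(z) + 72*z^2*exp(2*z) - 21*z^2*exp(z) + 216*z*exp(2*z) - 12*z*exp(z) + 108*exp(2*z) + 48*exp(z) - 6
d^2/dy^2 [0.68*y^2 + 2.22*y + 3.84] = 1.36000000000000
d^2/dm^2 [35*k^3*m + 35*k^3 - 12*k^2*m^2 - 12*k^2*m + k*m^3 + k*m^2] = 2*k*(-12*k + 3*m + 1)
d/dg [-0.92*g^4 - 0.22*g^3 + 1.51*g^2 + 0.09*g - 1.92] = -3.68*g^3 - 0.66*g^2 + 3.02*g + 0.09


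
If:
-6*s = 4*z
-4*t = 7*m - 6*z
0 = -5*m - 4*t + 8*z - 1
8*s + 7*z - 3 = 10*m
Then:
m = -13/70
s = -16/35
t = 379/280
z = 24/35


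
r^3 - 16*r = r*(r - 4)*(r + 4)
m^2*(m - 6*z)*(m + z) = m^4 - 5*m^3*z - 6*m^2*z^2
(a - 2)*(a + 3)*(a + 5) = a^3 + 6*a^2 - a - 30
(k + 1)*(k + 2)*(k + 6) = k^3 + 9*k^2 + 20*k + 12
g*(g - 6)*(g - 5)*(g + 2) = g^4 - 9*g^3 + 8*g^2 + 60*g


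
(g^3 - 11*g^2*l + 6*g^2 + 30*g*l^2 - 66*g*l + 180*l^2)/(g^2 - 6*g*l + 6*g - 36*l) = g - 5*l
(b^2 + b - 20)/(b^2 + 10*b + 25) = (b - 4)/(b + 5)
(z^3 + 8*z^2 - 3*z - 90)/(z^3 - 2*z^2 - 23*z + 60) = (z + 6)/(z - 4)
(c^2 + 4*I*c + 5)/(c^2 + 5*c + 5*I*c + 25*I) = (c - I)/(c + 5)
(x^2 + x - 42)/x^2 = (x^2 + x - 42)/x^2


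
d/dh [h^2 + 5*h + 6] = 2*h + 5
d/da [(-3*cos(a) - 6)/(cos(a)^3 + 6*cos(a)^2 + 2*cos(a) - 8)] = -3*(51*cos(a)/2 + 6*cos(2*a) + cos(3*a)/2 + 18)*sin(a)/(cos(a)^3 + 6*cos(a)^2 + 2*cos(a) - 8)^2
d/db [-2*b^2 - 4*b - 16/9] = -4*b - 4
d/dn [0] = 0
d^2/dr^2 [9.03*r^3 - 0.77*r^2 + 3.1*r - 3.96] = 54.18*r - 1.54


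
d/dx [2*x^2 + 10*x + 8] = 4*x + 10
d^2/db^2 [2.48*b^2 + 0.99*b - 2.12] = 4.96000000000000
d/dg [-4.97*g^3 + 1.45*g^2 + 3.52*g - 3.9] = -14.91*g^2 + 2.9*g + 3.52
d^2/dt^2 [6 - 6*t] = 0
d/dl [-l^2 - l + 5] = -2*l - 1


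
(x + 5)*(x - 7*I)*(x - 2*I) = x^3 + 5*x^2 - 9*I*x^2 - 14*x - 45*I*x - 70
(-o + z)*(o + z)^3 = -o^4 - 2*o^3*z + 2*o*z^3 + z^4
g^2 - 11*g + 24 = (g - 8)*(g - 3)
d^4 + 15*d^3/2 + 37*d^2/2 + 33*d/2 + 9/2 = (d + 1/2)*(d + 1)*(d + 3)^2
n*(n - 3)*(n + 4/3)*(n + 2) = n^4 + n^3/3 - 22*n^2/3 - 8*n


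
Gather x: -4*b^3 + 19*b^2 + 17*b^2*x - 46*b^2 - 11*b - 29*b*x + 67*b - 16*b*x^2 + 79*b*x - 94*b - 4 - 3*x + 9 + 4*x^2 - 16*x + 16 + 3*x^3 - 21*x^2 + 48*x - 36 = -4*b^3 - 27*b^2 - 38*b + 3*x^3 + x^2*(-16*b - 17) + x*(17*b^2 + 50*b + 29) - 15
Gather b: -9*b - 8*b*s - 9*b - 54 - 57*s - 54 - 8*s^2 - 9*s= b*(-8*s - 18) - 8*s^2 - 66*s - 108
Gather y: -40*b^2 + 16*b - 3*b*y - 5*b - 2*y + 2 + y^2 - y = -40*b^2 + 11*b + y^2 + y*(-3*b - 3) + 2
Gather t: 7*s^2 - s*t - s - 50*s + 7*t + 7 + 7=7*s^2 - 51*s + t*(7 - s) + 14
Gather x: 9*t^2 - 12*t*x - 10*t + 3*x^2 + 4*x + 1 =9*t^2 - 10*t + 3*x^2 + x*(4 - 12*t) + 1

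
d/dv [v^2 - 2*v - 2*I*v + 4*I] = 2*v - 2 - 2*I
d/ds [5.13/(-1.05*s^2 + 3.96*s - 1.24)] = (10.773*s - 20.3148)/(1.05*s^2 - 3.96*s + 1.24)^2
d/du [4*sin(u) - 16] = 4*cos(u)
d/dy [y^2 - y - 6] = 2*y - 1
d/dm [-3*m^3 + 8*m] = 8 - 9*m^2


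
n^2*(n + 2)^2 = n^4 + 4*n^3 + 4*n^2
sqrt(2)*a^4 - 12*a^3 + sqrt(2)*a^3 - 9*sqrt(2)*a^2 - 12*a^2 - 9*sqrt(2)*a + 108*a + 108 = (a - 3)*(a + 3)*(a - 6*sqrt(2))*(sqrt(2)*a + sqrt(2))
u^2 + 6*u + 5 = (u + 1)*(u + 5)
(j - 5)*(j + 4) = j^2 - j - 20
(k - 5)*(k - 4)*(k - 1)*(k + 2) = k^4 - 8*k^3 + 9*k^2 + 38*k - 40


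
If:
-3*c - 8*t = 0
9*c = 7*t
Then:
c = 0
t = 0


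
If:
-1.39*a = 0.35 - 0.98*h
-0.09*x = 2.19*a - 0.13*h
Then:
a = 0.0231493258712796 - 0.0448740778427881*x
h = 0.389977105062325 - 0.0636479267361994*x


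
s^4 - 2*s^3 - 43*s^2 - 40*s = s*(s - 8)*(s + 1)*(s + 5)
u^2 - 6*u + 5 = (u - 5)*(u - 1)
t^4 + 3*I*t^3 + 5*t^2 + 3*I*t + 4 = (t - I)^2*(t + I)*(t + 4*I)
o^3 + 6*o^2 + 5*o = o*(o + 1)*(o + 5)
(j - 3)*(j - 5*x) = j^2 - 5*j*x - 3*j + 15*x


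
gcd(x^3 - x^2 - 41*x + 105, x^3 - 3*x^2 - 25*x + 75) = x^2 - 8*x + 15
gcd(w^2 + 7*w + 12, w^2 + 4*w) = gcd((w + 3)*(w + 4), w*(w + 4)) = w + 4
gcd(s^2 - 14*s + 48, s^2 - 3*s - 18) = s - 6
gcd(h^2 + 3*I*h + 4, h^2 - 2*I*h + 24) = h + 4*I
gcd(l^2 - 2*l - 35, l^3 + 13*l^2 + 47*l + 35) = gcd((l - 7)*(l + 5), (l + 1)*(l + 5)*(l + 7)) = l + 5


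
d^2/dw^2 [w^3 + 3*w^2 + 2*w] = 6*w + 6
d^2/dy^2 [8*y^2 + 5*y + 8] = 16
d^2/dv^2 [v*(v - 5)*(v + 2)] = 6*v - 6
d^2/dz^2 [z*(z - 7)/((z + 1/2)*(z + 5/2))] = 40*(-32*z^3 - 12*z^2 + 84*z + 89)/(64*z^6 + 576*z^5 + 1968*z^4 + 3168*z^3 + 2460*z^2 + 900*z + 125)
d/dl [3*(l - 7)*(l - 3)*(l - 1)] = 9*l^2 - 66*l + 93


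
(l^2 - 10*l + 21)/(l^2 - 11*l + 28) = (l - 3)/(l - 4)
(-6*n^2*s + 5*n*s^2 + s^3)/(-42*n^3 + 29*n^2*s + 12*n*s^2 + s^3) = s/(7*n + s)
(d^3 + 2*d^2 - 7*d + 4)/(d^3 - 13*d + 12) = (d - 1)/(d - 3)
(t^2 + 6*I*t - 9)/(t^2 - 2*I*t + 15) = (t + 3*I)/(t - 5*I)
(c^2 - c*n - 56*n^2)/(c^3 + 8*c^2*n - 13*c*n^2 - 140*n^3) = (c - 8*n)/(c^2 + c*n - 20*n^2)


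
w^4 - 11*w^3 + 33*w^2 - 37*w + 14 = (w - 7)*(w - 2)*(w - 1)^2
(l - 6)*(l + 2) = l^2 - 4*l - 12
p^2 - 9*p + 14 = (p - 7)*(p - 2)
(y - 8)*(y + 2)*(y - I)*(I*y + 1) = I*y^4 + 2*y^3 - 6*I*y^3 - 12*y^2 - 17*I*y^2 - 32*y + 6*I*y + 16*I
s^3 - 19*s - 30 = (s - 5)*(s + 2)*(s + 3)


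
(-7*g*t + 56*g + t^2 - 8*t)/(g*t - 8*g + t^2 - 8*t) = (-7*g + t)/(g + t)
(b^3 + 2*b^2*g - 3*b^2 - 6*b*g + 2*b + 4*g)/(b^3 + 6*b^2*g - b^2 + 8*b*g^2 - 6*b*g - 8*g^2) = (b - 2)/(b + 4*g)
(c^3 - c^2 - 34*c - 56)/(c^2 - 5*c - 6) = (-c^3 + c^2 + 34*c + 56)/(-c^2 + 5*c + 6)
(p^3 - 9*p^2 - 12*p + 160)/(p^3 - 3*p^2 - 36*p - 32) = (p - 5)/(p + 1)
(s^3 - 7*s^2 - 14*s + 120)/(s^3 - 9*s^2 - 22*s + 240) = (s^2 - s - 20)/(s^2 - 3*s - 40)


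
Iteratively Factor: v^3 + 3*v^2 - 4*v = (v + 4)*(v^2 - v) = v*(v + 4)*(v - 1)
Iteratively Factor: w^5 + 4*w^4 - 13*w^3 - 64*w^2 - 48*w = (w + 3)*(w^4 + w^3 - 16*w^2 - 16*w) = (w + 1)*(w + 3)*(w^3 - 16*w) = (w + 1)*(w + 3)*(w + 4)*(w^2 - 4*w) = (w - 4)*(w + 1)*(w + 3)*(w + 4)*(w)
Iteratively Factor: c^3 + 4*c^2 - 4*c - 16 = (c - 2)*(c^2 + 6*c + 8) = (c - 2)*(c + 4)*(c + 2)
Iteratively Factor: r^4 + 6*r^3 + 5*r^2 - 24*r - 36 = (r - 2)*(r^3 + 8*r^2 + 21*r + 18) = (r - 2)*(r + 3)*(r^2 + 5*r + 6) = (r - 2)*(r + 2)*(r + 3)*(r + 3)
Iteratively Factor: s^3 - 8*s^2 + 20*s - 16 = (s - 2)*(s^2 - 6*s + 8) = (s - 2)^2*(s - 4)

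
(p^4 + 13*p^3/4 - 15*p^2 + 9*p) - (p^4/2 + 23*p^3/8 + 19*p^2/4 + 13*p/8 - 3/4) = p^4/2 + 3*p^3/8 - 79*p^2/4 + 59*p/8 + 3/4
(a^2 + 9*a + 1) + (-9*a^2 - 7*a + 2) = -8*a^2 + 2*a + 3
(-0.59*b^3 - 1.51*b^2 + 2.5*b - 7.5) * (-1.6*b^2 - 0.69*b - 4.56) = 0.944*b^5 + 2.8231*b^4 - 0.2677*b^3 + 17.1606*b^2 - 6.225*b + 34.2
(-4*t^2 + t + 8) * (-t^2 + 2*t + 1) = 4*t^4 - 9*t^3 - 10*t^2 + 17*t + 8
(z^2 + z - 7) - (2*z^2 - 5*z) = -z^2 + 6*z - 7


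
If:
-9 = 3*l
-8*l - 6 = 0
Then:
No Solution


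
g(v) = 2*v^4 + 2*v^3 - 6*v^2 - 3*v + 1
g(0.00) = 1.00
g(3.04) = 163.43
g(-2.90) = 51.92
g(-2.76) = 37.58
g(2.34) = 46.72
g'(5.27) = 1271.30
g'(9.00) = 6207.00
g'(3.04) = 240.73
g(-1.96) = -1.71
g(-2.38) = 11.36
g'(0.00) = -3.00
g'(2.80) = 186.06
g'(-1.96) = -16.67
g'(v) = 8*v^3 + 6*v^2 - 12*v - 3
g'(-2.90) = -112.85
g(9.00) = 14068.00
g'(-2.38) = -48.30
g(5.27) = 1653.95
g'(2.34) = 104.28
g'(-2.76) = -92.37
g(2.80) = 112.40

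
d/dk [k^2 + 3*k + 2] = 2*k + 3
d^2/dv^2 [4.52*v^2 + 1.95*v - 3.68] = 9.04000000000000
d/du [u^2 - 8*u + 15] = 2*u - 8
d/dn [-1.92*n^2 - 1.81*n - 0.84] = -3.84*n - 1.81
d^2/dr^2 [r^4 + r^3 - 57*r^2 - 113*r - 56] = 12*r^2 + 6*r - 114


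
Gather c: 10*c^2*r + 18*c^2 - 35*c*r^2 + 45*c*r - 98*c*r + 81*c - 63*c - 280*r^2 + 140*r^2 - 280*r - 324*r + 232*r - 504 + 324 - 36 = c^2*(10*r + 18) + c*(-35*r^2 - 53*r + 18) - 140*r^2 - 372*r - 216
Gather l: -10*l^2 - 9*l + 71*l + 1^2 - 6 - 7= -10*l^2 + 62*l - 12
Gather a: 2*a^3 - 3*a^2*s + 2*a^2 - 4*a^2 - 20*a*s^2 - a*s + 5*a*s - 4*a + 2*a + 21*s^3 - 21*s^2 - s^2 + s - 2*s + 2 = 2*a^3 + a^2*(-3*s - 2) + a*(-20*s^2 + 4*s - 2) + 21*s^3 - 22*s^2 - s + 2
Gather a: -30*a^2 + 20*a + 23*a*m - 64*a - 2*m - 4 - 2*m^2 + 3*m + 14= -30*a^2 + a*(23*m - 44) - 2*m^2 + m + 10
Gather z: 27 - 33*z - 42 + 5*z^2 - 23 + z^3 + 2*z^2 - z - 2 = z^3 + 7*z^2 - 34*z - 40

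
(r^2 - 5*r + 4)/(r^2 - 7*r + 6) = (r - 4)/(r - 6)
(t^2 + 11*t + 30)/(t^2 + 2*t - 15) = (t + 6)/(t - 3)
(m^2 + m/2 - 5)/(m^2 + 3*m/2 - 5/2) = (m - 2)/(m - 1)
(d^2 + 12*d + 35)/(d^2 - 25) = (d + 7)/(d - 5)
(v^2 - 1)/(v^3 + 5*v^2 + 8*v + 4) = (v - 1)/(v^2 + 4*v + 4)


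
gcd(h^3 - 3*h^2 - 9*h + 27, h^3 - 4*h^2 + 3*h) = h - 3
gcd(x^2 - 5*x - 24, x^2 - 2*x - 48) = x - 8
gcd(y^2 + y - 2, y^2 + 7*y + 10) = y + 2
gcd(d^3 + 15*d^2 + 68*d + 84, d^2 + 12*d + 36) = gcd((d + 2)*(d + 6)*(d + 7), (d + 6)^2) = d + 6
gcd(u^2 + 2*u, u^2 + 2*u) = u^2 + 2*u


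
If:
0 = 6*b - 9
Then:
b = 3/2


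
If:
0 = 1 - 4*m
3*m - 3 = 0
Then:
No Solution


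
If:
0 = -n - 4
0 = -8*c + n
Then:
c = -1/2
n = -4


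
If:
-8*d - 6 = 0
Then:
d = -3/4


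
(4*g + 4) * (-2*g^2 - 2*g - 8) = -8*g^3 - 16*g^2 - 40*g - 32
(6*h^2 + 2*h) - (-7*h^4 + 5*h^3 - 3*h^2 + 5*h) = 7*h^4 - 5*h^3 + 9*h^2 - 3*h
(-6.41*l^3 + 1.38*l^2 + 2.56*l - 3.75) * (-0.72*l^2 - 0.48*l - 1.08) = 4.6152*l^5 + 2.0832*l^4 + 4.4172*l^3 - 0.0192000000000001*l^2 - 0.9648*l + 4.05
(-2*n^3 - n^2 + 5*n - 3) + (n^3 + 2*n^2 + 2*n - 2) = -n^3 + n^2 + 7*n - 5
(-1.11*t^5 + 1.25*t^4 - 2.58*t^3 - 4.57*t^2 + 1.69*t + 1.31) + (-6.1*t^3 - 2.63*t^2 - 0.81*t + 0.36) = -1.11*t^5 + 1.25*t^4 - 8.68*t^3 - 7.2*t^2 + 0.88*t + 1.67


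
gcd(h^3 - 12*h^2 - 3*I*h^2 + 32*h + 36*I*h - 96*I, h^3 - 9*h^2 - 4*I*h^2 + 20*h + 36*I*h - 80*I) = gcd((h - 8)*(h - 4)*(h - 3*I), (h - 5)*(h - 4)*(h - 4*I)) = h - 4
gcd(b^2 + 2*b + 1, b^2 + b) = b + 1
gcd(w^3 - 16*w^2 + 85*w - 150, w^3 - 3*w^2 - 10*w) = w - 5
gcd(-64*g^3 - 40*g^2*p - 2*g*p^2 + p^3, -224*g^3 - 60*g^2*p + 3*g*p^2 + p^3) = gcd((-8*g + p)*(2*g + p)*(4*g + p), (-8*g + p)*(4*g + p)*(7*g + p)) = -32*g^2 - 4*g*p + p^2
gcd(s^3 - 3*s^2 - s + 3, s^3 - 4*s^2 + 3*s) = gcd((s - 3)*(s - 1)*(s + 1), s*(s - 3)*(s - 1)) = s^2 - 4*s + 3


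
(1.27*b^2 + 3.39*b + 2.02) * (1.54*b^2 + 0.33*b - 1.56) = 1.9558*b^4 + 5.6397*b^3 + 2.2483*b^2 - 4.6218*b - 3.1512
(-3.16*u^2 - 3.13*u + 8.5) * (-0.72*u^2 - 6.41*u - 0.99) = 2.2752*u^4 + 22.5092*u^3 + 17.0717*u^2 - 51.3863*u - 8.415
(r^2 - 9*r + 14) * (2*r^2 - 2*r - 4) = 2*r^4 - 20*r^3 + 42*r^2 + 8*r - 56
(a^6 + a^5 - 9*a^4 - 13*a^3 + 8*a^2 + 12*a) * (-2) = -2*a^6 - 2*a^5 + 18*a^4 + 26*a^3 - 16*a^2 - 24*a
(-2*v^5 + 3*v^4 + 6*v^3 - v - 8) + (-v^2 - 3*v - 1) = -2*v^5 + 3*v^4 + 6*v^3 - v^2 - 4*v - 9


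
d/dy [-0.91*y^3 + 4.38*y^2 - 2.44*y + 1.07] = -2.73*y^2 + 8.76*y - 2.44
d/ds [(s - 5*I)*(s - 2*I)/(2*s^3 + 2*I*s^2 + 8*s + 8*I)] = (-s^2 + 10*I*s - 17)/(2*(s^4 + 6*I*s^3 - 13*s^2 - 12*I*s + 4))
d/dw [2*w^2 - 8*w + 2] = 4*w - 8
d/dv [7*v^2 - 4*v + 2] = 14*v - 4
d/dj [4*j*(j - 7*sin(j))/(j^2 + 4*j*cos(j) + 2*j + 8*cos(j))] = 4*(4*j^3*sin(j) - 7*j^3*cos(j) + 15*j^2*sin(j) - 10*j^2*cos(j) - 26*j^2 + 16*j*cos(j) - 56*j - 28*sin(2*j))/((j + 2)^2*(j + 4*cos(j))^2)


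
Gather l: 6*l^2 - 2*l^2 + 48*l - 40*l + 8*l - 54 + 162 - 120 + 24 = 4*l^2 + 16*l + 12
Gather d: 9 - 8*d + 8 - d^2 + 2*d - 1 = -d^2 - 6*d + 16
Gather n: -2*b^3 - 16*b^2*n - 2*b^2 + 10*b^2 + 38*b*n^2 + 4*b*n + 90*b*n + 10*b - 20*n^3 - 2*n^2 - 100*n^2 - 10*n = -2*b^3 + 8*b^2 + 10*b - 20*n^3 + n^2*(38*b - 102) + n*(-16*b^2 + 94*b - 10)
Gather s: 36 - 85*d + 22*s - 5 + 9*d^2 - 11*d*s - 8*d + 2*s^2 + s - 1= 9*d^2 - 93*d + 2*s^2 + s*(23 - 11*d) + 30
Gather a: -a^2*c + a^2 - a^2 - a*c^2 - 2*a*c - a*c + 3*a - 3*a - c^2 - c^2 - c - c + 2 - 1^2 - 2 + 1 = -a^2*c + a*(-c^2 - 3*c) - 2*c^2 - 2*c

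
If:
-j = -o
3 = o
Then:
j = 3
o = 3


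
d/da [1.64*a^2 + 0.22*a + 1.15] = 3.28*a + 0.22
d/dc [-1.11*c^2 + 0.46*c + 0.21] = 0.46 - 2.22*c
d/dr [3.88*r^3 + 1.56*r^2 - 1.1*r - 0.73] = 11.64*r^2 + 3.12*r - 1.1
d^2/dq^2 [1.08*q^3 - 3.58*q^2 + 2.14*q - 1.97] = 6.48*q - 7.16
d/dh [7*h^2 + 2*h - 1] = 14*h + 2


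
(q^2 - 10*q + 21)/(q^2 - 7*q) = (q - 3)/q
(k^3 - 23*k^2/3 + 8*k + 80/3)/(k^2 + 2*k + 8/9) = 3*(k^2 - 9*k + 20)/(3*k + 2)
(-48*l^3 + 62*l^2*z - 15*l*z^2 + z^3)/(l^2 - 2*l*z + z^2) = (48*l^2 - 14*l*z + z^2)/(-l + z)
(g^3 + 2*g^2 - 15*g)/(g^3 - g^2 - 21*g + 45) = g/(g - 3)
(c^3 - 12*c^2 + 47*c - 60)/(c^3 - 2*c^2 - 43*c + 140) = (c - 3)/(c + 7)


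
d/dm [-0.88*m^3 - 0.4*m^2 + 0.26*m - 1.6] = -2.64*m^2 - 0.8*m + 0.26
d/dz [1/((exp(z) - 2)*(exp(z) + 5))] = (-2*exp(z) - 3)*exp(z)/(exp(4*z) + 6*exp(3*z) - 11*exp(2*z) - 60*exp(z) + 100)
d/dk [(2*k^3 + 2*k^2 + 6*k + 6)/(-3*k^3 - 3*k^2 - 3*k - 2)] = 2*(12*k^3 + 27*k^2 + 14*k + 3)/(9*k^6 + 18*k^5 + 27*k^4 + 30*k^3 + 21*k^2 + 12*k + 4)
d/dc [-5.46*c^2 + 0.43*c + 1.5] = 0.43 - 10.92*c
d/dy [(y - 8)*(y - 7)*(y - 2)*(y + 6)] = 4*y^3 - 33*y^2 - 32*y + 404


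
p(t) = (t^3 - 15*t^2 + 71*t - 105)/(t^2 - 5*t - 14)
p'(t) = (5 - 2*t)*(t^3 - 15*t^2 + 71*t - 105)/(t^2 - 5*t - 14)^2 + (3*t^2 - 30*t + 71)/(t^2 - 5*t - 14)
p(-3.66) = -34.74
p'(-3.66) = -11.70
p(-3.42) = -38.07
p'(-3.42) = -16.36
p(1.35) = 1.80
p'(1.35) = -2.12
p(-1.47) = 54.57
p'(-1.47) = -123.60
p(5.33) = 0.10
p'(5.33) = 0.35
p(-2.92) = -50.96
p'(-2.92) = -40.35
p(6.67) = 0.71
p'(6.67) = 0.53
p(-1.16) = 30.51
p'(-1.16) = -48.60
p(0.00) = 7.50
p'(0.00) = -7.75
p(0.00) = 7.50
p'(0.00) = -7.75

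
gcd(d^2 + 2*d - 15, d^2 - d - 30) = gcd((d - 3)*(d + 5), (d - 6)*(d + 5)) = d + 5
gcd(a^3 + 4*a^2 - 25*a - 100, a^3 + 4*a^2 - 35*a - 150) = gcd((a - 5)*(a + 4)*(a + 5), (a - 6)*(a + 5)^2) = a + 5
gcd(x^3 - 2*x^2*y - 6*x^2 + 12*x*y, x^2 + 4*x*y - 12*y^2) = x - 2*y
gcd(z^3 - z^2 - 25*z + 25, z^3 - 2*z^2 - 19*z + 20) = z^2 - 6*z + 5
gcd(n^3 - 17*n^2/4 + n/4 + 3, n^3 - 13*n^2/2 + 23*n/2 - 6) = n^2 - 5*n + 4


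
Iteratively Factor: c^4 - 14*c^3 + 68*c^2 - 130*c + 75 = (c - 5)*(c^3 - 9*c^2 + 23*c - 15) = (c - 5)*(c - 1)*(c^2 - 8*c + 15) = (c - 5)*(c - 3)*(c - 1)*(c - 5)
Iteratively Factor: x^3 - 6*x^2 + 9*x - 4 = (x - 4)*(x^2 - 2*x + 1) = (x - 4)*(x - 1)*(x - 1)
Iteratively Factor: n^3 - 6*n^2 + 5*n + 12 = (n - 4)*(n^2 - 2*n - 3) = (n - 4)*(n + 1)*(n - 3)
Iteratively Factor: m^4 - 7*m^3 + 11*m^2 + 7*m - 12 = (m + 1)*(m^3 - 8*m^2 + 19*m - 12) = (m - 4)*(m + 1)*(m^2 - 4*m + 3) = (m - 4)*(m - 3)*(m + 1)*(m - 1)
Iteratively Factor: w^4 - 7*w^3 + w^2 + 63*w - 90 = (w - 2)*(w^3 - 5*w^2 - 9*w + 45) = (w - 5)*(w - 2)*(w^2 - 9) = (w - 5)*(w - 2)*(w + 3)*(w - 3)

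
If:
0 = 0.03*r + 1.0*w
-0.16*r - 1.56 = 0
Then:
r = -9.75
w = 0.29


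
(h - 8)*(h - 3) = h^2 - 11*h + 24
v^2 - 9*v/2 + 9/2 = (v - 3)*(v - 3/2)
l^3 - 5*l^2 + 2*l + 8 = (l - 4)*(l - 2)*(l + 1)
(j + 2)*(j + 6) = j^2 + 8*j + 12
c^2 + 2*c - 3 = (c - 1)*(c + 3)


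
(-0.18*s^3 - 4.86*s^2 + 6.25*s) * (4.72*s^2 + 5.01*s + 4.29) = -0.8496*s^5 - 23.841*s^4 + 4.3792*s^3 + 10.4631*s^2 + 26.8125*s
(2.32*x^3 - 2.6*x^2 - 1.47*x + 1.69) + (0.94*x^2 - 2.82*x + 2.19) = 2.32*x^3 - 1.66*x^2 - 4.29*x + 3.88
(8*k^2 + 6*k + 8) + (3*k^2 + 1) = 11*k^2 + 6*k + 9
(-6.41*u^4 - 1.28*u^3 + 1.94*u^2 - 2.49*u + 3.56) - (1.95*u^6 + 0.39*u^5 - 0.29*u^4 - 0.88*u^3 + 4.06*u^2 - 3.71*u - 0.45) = -1.95*u^6 - 0.39*u^5 - 6.12*u^4 - 0.4*u^3 - 2.12*u^2 + 1.22*u + 4.01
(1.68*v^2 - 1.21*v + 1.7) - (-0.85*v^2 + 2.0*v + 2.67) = 2.53*v^2 - 3.21*v - 0.97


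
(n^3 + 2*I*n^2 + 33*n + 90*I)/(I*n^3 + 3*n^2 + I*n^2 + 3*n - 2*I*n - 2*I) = (-I*n^3 + 2*n^2 - 33*I*n + 90)/(n^3 + n^2*(1 - 3*I) - n*(2 + 3*I) - 2)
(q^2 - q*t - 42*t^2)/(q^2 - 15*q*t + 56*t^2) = (q + 6*t)/(q - 8*t)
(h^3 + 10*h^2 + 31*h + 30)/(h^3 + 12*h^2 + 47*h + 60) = (h + 2)/(h + 4)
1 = 1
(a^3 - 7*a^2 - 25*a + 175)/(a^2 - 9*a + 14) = (a^2 - 25)/(a - 2)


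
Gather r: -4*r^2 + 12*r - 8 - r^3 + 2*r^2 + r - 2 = -r^3 - 2*r^2 + 13*r - 10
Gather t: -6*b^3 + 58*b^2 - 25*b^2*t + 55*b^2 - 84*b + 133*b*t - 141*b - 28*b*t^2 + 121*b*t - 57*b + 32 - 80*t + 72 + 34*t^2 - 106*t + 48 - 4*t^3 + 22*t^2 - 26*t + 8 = -6*b^3 + 113*b^2 - 282*b - 4*t^3 + t^2*(56 - 28*b) + t*(-25*b^2 + 254*b - 212) + 160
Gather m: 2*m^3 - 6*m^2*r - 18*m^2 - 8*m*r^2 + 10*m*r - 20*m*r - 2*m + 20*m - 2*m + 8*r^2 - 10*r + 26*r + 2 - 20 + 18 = 2*m^3 + m^2*(-6*r - 18) + m*(-8*r^2 - 10*r + 16) + 8*r^2 + 16*r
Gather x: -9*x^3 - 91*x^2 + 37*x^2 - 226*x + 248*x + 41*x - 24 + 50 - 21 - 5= -9*x^3 - 54*x^2 + 63*x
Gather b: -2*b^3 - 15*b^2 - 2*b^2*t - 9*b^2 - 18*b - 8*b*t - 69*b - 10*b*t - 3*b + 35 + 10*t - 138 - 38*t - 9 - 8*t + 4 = -2*b^3 + b^2*(-2*t - 24) + b*(-18*t - 90) - 36*t - 108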